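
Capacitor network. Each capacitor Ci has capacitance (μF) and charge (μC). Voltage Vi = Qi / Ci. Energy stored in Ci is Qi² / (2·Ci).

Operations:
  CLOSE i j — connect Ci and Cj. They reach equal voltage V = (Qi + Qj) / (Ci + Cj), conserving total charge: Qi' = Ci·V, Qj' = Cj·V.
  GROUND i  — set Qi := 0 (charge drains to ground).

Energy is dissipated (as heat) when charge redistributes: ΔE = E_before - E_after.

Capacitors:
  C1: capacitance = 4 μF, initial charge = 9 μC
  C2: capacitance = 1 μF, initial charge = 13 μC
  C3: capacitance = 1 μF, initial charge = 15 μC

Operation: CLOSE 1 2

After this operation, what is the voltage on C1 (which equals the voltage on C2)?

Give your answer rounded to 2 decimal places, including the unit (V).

Initial: C1(4μF, Q=9μC, V=2.25V), C2(1μF, Q=13μC, V=13.00V), C3(1μF, Q=15μC, V=15.00V)
Op 1: CLOSE 1-2: Q_total=22.00, C_total=5.00, V=4.40; Q1=17.60, Q2=4.40; dissipated=46.225

Answer: 4.40 V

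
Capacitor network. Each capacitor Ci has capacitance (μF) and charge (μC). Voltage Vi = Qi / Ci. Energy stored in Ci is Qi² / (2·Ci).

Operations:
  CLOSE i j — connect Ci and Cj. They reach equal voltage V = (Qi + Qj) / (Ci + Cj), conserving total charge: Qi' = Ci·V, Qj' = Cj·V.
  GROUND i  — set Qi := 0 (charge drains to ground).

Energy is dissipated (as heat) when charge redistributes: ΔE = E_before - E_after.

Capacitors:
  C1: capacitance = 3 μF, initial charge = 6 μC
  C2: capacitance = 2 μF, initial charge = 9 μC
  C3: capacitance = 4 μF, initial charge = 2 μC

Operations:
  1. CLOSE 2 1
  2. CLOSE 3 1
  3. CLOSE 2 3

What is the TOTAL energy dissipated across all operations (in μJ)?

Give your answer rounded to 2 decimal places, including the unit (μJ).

Initial: C1(3μF, Q=6μC, V=2.00V), C2(2μF, Q=9μC, V=4.50V), C3(4μF, Q=2μC, V=0.50V)
Op 1: CLOSE 2-1: Q_total=15.00, C_total=5.00, V=3.00; Q2=6.00, Q1=9.00; dissipated=3.750
Op 2: CLOSE 3-1: Q_total=11.00, C_total=7.00, V=1.57; Q3=6.29, Q1=4.71; dissipated=5.357
Op 3: CLOSE 2-3: Q_total=12.29, C_total=6.00, V=2.05; Q2=4.10, Q3=8.19; dissipated=1.361
Total dissipated: 10.468 μJ

Answer: 10.47 μJ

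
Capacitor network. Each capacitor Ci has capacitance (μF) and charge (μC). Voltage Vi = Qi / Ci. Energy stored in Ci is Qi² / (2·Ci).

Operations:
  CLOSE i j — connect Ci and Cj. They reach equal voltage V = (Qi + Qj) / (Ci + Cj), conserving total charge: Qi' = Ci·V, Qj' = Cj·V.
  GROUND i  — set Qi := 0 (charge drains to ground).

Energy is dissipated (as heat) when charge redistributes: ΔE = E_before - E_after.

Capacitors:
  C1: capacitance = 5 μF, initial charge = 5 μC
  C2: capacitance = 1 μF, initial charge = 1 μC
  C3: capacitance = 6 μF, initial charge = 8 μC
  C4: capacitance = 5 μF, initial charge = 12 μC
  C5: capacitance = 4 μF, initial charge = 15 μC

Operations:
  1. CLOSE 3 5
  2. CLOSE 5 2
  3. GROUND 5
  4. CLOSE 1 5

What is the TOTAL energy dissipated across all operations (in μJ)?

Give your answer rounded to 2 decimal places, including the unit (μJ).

Answer: 17.12 μJ

Derivation:
Initial: C1(5μF, Q=5μC, V=1.00V), C2(1μF, Q=1μC, V=1.00V), C3(6μF, Q=8μC, V=1.33V), C4(5μF, Q=12μC, V=2.40V), C5(4μF, Q=15μC, V=3.75V)
Op 1: CLOSE 3-5: Q_total=23.00, C_total=10.00, V=2.30; Q3=13.80, Q5=9.20; dissipated=7.008
Op 2: CLOSE 5-2: Q_total=10.20, C_total=5.00, V=2.04; Q5=8.16, Q2=2.04; dissipated=0.676
Op 3: GROUND 5: Q5=0; energy lost=8.323
Op 4: CLOSE 1-5: Q_total=5.00, C_total=9.00, V=0.56; Q1=2.78, Q5=2.22; dissipated=1.111
Total dissipated: 17.119 μJ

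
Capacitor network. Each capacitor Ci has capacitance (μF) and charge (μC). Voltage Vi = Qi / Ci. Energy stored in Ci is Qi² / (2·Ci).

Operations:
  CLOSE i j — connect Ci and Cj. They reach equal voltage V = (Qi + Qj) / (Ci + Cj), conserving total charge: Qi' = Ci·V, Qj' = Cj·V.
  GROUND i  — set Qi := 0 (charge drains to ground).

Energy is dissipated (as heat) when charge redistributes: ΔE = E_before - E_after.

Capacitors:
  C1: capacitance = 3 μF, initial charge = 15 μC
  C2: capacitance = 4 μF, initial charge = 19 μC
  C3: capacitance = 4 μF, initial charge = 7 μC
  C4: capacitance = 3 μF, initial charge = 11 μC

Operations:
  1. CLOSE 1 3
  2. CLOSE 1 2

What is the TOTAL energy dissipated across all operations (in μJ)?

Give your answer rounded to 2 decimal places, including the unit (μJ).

Initial: C1(3μF, Q=15μC, V=5.00V), C2(4μF, Q=19μC, V=4.75V), C3(4μF, Q=7μC, V=1.75V), C4(3μF, Q=11μC, V=3.67V)
Op 1: CLOSE 1-3: Q_total=22.00, C_total=7.00, V=3.14; Q1=9.43, Q3=12.57; dissipated=9.054
Op 2: CLOSE 1-2: Q_total=28.43, C_total=7.00, V=4.06; Q1=12.18, Q2=16.24; dissipated=2.214
Total dissipated: 11.267 μJ

Answer: 11.27 μJ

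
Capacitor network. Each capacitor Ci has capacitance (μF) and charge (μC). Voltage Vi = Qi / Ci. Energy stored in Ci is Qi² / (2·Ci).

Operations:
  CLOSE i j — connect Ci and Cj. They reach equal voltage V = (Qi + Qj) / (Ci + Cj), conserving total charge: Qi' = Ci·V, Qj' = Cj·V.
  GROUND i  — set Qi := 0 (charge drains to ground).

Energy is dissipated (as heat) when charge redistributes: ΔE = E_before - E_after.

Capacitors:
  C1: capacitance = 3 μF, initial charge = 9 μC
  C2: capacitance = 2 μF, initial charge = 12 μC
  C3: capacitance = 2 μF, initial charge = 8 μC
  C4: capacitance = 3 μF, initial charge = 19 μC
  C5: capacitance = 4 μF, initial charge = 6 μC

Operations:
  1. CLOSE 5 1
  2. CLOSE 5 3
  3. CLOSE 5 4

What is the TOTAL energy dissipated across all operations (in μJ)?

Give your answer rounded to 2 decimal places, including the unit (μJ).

Initial: C1(3μF, Q=9μC, V=3.00V), C2(2μF, Q=12μC, V=6.00V), C3(2μF, Q=8μC, V=4.00V), C4(3μF, Q=19μC, V=6.33V), C5(4μF, Q=6μC, V=1.50V)
Op 1: CLOSE 5-1: Q_total=15.00, C_total=7.00, V=2.14; Q5=8.57, Q1=6.43; dissipated=1.929
Op 2: CLOSE 5-3: Q_total=16.57, C_total=6.00, V=2.76; Q5=11.05, Q3=5.52; dissipated=2.299
Op 3: CLOSE 5-4: Q_total=30.05, C_total=7.00, V=4.29; Q5=17.17, Q4=12.88; dissipated=10.933
Total dissipated: 15.161 μJ

Answer: 15.16 μJ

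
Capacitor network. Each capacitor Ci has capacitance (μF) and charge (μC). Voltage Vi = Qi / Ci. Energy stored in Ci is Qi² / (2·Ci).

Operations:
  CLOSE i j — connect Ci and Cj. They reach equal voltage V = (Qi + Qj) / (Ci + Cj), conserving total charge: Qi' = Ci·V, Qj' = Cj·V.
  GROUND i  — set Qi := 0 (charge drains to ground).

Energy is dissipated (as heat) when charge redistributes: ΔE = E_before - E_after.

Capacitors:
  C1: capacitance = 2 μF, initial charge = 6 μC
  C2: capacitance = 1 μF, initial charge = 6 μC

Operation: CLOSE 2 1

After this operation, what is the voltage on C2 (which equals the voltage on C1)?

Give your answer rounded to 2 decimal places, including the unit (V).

Initial: C1(2μF, Q=6μC, V=3.00V), C2(1μF, Q=6μC, V=6.00V)
Op 1: CLOSE 2-1: Q_total=12.00, C_total=3.00, V=4.00; Q2=4.00, Q1=8.00; dissipated=3.000

Answer: 4.00 V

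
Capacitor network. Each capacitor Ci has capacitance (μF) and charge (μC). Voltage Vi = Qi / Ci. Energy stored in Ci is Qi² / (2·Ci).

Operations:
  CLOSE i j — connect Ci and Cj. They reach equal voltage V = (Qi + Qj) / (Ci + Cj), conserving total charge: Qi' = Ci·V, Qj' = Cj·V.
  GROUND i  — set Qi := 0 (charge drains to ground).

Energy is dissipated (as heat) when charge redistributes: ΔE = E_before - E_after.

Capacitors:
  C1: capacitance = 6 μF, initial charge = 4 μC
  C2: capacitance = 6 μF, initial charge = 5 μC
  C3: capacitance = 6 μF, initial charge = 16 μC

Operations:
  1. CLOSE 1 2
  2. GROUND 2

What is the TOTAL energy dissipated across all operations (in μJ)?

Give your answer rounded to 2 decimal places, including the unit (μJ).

Answer: 1.73 μJ

Derivation:
Initial: C1(6μF, Q=4μC, V=0.67V), C2(6μF, Q=5μC, V=0.83V), C3(6μF, Q=16μC, V=2.67V)
Op 1: CLOSE 1-2: Q_total=9.00, C_total=12.00, V=0.75; Q1=4.50, Q2=4.50; dissipated=0.042
Op 2: GROUND 2: Q2=0; energy lost=1.688
Total dissipated: 1.729 μJ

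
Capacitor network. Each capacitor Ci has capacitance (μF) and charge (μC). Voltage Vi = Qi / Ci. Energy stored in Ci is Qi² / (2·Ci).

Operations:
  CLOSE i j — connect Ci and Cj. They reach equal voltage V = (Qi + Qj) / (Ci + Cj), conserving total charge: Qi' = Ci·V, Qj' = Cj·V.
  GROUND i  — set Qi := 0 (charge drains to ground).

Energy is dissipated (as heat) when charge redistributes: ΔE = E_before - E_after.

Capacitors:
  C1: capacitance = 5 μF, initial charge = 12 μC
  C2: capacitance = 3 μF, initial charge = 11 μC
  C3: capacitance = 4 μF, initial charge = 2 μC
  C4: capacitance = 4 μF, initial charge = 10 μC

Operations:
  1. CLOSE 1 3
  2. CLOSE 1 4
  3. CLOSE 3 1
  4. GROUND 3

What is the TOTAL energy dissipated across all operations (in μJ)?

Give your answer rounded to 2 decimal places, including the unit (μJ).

Initial: C1(5μF, Q=12μC, V=2.40V), C2(3μF, Q=11μC, V=3.67V), C3(4μF, Q=2μC, V=0.50V), C4(4μF, Q=10μC, V=2.50V)
Op 1: CLOSE 1-3: Q_total=14.00, C_total=9.00, V=1.56; Q1=7.78, Q3=6.22; dissipated=4.011
Op 2: CLOSE 1-4: Q_total=17.78, C_total=9.00, V=1.98; Q1=9.88, Q4=7.90; dissipated=0.991
Op 3: CLOSE 3-1: Q_total=16.10, C_total=9.00, V=1.79; Q3=7.16, Q1=8.94; dissipated=0.196
Op 4: GROUND 3: Q3=0; energy lost=6.399
Total dissipated: 11.597 μJ

Answer: 11.60 μJ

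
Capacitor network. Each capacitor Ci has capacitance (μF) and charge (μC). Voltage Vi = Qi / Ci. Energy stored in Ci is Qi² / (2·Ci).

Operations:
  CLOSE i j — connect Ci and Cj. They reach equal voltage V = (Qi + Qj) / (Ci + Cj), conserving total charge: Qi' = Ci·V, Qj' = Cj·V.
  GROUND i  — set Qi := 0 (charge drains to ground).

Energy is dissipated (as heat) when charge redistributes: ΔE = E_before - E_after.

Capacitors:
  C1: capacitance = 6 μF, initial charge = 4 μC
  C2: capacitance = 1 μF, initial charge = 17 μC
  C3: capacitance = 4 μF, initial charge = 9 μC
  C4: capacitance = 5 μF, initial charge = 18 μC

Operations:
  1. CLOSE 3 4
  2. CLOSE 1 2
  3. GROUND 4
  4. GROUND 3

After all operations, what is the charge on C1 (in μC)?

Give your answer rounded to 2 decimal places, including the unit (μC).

Answer: 18.00 μC

Derivation:
Initial: C1(6μF, Q=4μC, V=0.67V), C2(1μF, Q=17μC, V=17.00V), C3(4μF, Q=9μC, V=2.25V), C4(5μF, Q=18μC, V=3.60V)
Op 1: CLOSE 3-4: Q_total=27.00, C_total=9.00, V=3.00; Q3=12.00, Q4=15.00; dissipated=2.025
Op 2: CLOSE 1-2: Q_total=21.00, C_total=7.00, V=3.00; Q1=18.00, Q2=3.00; dissipated=114.333
Op 3: GROUND 4: Q4=0; energy lost=22.500
Op 4: GROUND 3: Q3=0; energy lost=18.000
Final charges: Q1=18.00, Q2=3.00, Q3=0.00, Q4=0.00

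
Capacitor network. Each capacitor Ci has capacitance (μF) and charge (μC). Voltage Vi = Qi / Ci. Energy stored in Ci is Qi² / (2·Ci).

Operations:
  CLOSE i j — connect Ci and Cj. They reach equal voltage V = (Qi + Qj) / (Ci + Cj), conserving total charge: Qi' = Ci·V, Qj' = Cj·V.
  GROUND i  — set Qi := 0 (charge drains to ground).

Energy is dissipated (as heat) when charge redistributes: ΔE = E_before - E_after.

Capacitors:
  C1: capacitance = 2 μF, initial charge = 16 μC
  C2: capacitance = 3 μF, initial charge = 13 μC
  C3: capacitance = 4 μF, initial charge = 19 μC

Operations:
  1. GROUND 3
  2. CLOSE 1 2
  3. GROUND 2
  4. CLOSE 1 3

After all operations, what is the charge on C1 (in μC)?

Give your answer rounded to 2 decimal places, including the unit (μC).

Answer: 3.87 μC

Derivation:
Initial: C1(2μF, Q=16μC, V=8.00V), C2(3μF, Q=13μC, V=4.33V), C3(4μF, Q=19μC, V=4.75V)
Op 1: GROUND 3: Q3=0; energy lost=45.125
Op 2: CLOSE 1-2: Q_total=29.00, C_total=5.00, V=5.80; Q1=11.60, Q2=17.40; dissipated=8.067
Op 3: GROUND 2: Q2=0; energy lost=50.460
Op 4: CLOSE 1-3: Q_total=11.60, C_total=6.00, V=1.93; Q1=3.87, Q3=7.73; dissipated=22.427
Final charges: Q1=3.87, Q2=0.00, Q3=7.73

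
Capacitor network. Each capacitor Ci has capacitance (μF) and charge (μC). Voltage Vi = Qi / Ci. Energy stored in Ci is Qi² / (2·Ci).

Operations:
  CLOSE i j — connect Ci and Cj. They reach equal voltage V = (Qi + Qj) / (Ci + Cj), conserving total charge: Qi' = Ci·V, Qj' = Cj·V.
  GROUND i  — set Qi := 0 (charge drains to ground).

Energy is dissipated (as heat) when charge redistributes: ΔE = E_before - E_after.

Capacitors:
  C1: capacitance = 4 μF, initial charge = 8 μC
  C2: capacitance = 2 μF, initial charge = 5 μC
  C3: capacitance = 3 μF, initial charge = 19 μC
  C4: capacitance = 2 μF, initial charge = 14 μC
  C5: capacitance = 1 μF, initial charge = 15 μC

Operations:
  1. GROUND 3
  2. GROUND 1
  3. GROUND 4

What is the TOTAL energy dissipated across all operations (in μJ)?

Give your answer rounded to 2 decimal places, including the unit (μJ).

Initial: C1(4μF, Q=8μC, V=2.00V), C2(2μF, Q=5μC, V=2.50V), C3(3μF, Q=19μC, V=6.33V), C4(2μF, Q=14μC, V=7.00V), C5(1μF, Q=15μC, V=15.00V)
Op 1: GROUND 3: Q3=0; energy lost=60.167
Op 2: GROUND 1: Q1=0; energy lost=8.000
Op 3: GROUND 4: Q4=0; energy lost=49.000
Total dissipated: 117.167 μJ

Answer: 117.17 μJ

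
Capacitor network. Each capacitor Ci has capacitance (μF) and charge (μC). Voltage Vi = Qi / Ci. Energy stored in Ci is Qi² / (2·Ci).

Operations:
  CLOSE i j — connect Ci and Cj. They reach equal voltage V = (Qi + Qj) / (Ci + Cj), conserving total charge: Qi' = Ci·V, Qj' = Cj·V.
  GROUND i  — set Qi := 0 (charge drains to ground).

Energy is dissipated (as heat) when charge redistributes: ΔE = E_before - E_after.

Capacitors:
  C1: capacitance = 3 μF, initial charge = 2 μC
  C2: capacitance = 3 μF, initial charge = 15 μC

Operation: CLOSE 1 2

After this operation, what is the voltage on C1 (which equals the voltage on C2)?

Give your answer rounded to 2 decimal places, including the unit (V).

Initial: C1(3μF, Q=2μC, V=0.67V), C2(3μF, Q=15μC, V=5.00V)
Op 1: CLOSE 1-2: Q_total=17.00, C_total=6.00, V=2.83; Q1=8.50, Q2=8.50; dissipated=14.083

Answer: 2.83 V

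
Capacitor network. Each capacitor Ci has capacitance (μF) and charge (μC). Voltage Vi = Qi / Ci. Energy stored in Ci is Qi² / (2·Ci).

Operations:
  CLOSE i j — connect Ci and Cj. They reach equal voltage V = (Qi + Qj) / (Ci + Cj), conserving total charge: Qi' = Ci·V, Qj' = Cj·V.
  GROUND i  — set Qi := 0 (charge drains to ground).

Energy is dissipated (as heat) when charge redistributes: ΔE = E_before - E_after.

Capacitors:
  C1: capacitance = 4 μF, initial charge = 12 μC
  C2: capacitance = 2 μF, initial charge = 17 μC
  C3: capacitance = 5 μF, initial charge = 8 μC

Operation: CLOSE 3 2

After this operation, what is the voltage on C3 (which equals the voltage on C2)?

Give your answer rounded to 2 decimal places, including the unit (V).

Answer: 3.57 V

Derivation:
Initial: C1(4μF, Q=12μC, V=3.00V), C2(2μF, Q=17μC, V=8.50V), C3(5μF, Q=8μC, V=1.60V)
Op 1: CLOSE 3-2: Q_total=25.00, C_total=7.00, V=3.57; Q3=17.86, Q2=7.14; dissipated=34.007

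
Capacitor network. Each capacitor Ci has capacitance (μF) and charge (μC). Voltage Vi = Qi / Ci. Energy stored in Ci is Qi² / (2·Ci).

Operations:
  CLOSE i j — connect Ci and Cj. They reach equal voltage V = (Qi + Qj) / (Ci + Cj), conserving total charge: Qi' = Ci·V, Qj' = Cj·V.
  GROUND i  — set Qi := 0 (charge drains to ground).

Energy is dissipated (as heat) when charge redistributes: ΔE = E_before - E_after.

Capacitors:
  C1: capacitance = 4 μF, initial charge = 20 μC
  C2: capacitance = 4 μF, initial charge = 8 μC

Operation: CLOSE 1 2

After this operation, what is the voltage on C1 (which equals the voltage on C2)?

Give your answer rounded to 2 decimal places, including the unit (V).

Initial: C1(4μF, Q=20μC, V=5.00V), C2(4μF, Q=8μC, V=2.00V)
Op 1: CLOSE 1-2: Q_total=28.00, C_total=8.00, V=3.50; Q1=14.00, Q2=14.00; dissipated=9.000

Answer: 3.50 V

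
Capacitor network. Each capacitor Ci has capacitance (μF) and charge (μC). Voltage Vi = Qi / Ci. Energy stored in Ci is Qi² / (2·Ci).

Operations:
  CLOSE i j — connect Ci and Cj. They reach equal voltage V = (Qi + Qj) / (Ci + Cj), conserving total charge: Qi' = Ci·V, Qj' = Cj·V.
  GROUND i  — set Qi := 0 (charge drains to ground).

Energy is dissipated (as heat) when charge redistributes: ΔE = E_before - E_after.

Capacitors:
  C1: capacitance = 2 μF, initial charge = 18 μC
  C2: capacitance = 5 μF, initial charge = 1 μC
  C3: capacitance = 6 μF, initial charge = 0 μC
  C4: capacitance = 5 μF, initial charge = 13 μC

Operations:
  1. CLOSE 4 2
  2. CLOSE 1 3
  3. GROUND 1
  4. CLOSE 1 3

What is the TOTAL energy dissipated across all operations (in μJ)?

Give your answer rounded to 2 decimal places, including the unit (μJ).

Initial: C1(2μF, Q=18μC, V=9.00V), C2(5μF, Q=1μC, V=0.20V), C3(6μF, Q=0μC, V=0.00V), C4(5μF, Q=13μC, V=2.60V)
Op 1: CLOSE 4-2: Q_total=14.00, C_total=10.00, V=1.40; Q4=7.00, Q2=7.00; dissipated=7.200
Op 2: CLOSE 1-3: Q_total=18.00, C_total=8.00, V=2.25; Q1=4.50, Q3=13.50; dissipated=60.750
Op 3: GROUND 1: Q1=0; energy lost=5.062
Op 4: CLOSE 1-3: Q_total=13.50, C_total=8.00, V=1.69; Q1=3.38, Q3=10.12; dissipated=3.797
Total dissipated: 76.809 μJ

Answer: 76.81 μJ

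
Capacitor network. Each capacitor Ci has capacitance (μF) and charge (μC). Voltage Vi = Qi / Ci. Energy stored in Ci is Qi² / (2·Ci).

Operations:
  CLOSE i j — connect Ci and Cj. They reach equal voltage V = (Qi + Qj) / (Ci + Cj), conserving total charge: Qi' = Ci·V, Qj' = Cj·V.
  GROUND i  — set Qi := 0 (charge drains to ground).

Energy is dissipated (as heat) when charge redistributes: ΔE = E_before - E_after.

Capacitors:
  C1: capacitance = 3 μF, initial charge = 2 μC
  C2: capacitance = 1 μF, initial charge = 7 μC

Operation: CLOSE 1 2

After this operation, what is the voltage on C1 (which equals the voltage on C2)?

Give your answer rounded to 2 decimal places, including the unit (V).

Initial: C1(3μF, Q=2μC, V=0.67V), C2(1μF, Q=7μC, V=7.00V)
Op 1: CLOSE 1-2: Q_total=9.00, C_total=4.00, V=2.25; Q1=6.75, Q2=2.25; dissipated=15.042

Answer: 2.25 V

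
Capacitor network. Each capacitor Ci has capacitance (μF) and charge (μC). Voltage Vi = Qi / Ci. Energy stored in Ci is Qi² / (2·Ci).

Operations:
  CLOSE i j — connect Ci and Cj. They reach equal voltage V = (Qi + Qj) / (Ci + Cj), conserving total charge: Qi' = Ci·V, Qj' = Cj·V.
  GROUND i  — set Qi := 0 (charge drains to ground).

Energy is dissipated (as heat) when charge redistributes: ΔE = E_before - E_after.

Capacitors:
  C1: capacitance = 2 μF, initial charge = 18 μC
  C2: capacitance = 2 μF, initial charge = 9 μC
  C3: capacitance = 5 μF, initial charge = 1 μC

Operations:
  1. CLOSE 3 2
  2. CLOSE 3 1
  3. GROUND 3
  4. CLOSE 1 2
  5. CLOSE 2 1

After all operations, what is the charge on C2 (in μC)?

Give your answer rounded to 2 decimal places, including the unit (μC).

Answer: 5.02 μC

Derivation:
Initial: C1(2μF, Q=18μC, V=9.00V), C2(2μF, Q=9μC, V=4.50V), C3(5μF, Q=1μC, V=0.20V)
Op 1: CLOSE 3-2: Q_total=10.00, C_total=7.00, V=1.43; Q3=7.14, Q2=2.86; dissipated=13.207
Op 2: CLOSE 3-1: Q_total=25.14, C_total=7.00, V=3.59; Q3=17.96, Q1=7.18; dissipated=40.948
Op 3: GROUND 3: Q3=0; energy lost=32.253
Op 4: CLOSE 1-2: Q_total=10.04, C_total=4.00, V=2.51; Q1=5.02, Q2=5.02; dissipated=2.340
Op 5: CLOSE 2-1: Q_total=10.04, C_total=4.00, V=2.51; Q2=5.02, Q1=5.02; dissipated=0.000
Final charges: Q1=5.02, Q2=5.02, Q3=0.00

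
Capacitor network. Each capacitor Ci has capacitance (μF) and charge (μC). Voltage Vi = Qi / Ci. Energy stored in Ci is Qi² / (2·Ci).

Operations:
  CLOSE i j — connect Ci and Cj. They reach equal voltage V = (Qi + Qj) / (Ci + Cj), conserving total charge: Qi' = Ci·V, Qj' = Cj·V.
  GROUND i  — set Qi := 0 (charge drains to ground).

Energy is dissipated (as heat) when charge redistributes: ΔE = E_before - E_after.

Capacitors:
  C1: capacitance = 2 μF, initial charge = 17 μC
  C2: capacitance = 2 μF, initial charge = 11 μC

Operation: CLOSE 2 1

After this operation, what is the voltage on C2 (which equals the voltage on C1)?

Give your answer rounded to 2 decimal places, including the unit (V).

Answer: 7.00 V

Derivation:
Initial: C1(2μF, Q=17μC, V=8.50V), C2(2μF, Q=11μC, V=5.50V)
Op 1: CLOSE 2-1: Q_total=28.00, C_total=4.00, V=7.00; Q2=14.00, Q1=14.00; dissipated=4.500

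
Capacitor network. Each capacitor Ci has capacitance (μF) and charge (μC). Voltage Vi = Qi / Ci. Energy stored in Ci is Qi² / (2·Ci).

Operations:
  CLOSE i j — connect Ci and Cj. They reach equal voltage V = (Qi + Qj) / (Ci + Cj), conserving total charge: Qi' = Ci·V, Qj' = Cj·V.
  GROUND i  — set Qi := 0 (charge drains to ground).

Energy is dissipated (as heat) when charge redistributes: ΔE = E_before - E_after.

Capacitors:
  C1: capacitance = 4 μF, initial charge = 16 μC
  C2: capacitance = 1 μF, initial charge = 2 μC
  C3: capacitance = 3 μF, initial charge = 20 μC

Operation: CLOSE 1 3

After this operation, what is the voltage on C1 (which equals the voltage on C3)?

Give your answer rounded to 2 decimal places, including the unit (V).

Answer: 5.14 V

Derivation:
Initial: C1(4μF, Q=16μC, V=4.00V), C2(1μF, Q=2μC, V=2.00V), C3(3μF, Q=20μC, V=6.67V)
Op 1: CLOSE 1-3: Q_total=36.00, C_total=7.00, V=5.14; Q1=20.57, Q3=15.43; dissipated=6.095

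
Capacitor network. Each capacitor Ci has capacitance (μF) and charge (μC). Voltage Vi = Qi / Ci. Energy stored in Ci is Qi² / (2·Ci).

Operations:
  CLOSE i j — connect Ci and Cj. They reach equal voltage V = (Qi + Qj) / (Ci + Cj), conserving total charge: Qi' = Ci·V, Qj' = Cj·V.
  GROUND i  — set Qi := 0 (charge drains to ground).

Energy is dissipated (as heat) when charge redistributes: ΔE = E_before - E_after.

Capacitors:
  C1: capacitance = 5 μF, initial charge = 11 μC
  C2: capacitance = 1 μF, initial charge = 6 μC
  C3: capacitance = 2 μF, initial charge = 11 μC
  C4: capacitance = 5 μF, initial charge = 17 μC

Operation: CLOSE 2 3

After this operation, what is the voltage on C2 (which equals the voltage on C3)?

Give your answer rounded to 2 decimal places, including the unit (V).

Initial: C1(5μF, Q=11μC, V=2.20V), C2(1μF, Q=6μC, V=6.00V), C3(2μF, Q=11μC, V=5.50V), C4(5μF, Q=17μC, V=3.40V)
Op 1: CLOSE 2-3: Q_total=17.00, C_total=3.00, V=5.67; Q2=5.67, Q3=11.33; dissipated=0.083

Answer: 5.67 V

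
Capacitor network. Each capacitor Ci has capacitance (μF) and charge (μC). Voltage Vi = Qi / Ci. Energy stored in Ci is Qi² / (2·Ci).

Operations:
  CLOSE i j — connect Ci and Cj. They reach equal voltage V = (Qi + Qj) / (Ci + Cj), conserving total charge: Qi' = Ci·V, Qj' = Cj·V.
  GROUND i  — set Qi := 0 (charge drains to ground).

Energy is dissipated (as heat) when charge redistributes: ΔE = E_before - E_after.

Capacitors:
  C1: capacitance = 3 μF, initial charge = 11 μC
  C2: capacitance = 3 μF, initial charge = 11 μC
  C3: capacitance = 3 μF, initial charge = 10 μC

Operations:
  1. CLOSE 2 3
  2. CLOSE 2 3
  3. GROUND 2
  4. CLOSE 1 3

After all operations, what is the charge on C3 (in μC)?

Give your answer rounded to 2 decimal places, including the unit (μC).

Answer: 10.75 μC

Derivation:
Initial: C1(3μF, Q=11μC, V=3.67V), C2(3μF, Q=11μC, V=3.67V), C3(3μF, Q=10μC, V=3.33V)
Op 1: CLOSE 2-3: Q_total=21.00, C_total=6.00, V=3.50; Q2=10.50, Q3=10.50; dissipated=0.083
Op 2: CLOSE 2-3: Q_total=21.00, C_total=6.00, V=3.50; Q2=10.50, Q3=10.50; dissipated=0.000
Op 3: GROUND 2: Q2=0; energy lost=18.375
Op 4: CLOSE 1-3: Q_total=21.50, C_total=6.00, V=3.58; Q1=10.75, Q3=10.75; dissipated=0.021
Final charges: Q1=10.75, Q2=0.00, Q3=10.75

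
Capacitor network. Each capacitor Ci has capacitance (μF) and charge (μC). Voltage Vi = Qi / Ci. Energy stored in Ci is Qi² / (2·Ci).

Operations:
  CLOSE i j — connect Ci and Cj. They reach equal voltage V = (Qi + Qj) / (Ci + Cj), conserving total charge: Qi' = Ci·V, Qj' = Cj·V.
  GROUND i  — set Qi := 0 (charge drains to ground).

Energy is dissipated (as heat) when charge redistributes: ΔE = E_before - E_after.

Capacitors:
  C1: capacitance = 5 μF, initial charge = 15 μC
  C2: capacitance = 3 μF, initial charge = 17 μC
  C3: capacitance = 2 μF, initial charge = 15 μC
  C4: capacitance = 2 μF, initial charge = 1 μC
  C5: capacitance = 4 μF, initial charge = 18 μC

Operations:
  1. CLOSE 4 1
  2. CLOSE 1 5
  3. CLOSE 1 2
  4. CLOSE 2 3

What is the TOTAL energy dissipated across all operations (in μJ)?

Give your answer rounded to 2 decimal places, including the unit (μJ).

Answer: 21.96 μJ

Derivation:
Initial: C1(5μF, Q=15μC, V=3.00V), C2(3μF, Q=17μC, V=5.67V), C3(2μF, Q=15μC, V=7.50V), C4(2μF, Q=1μC, V=0.50V), C5(4μF, Q=18μC, V=4.50V)
Op 1: CLOSE 4-1: Q_total=16.00, C_total=7.00, V=2.29; Q4=4.57, Q1=11.43; dissipated=4.464
Op 2: CLOSE 1-5: Q_total=29.43, C_total=9.00, V=3.27; Q1=16.35, Q5=13.08; dissipated=5.448
Op 3: CLOSE 1-2: Q_total=33.35, C_total=8.00, V=4.17; Q1=20.84, Q2=12.51; dissipated=5.386
Op 4: CLOSE 2-3: Q_total=27.51, C_total=5.00, V=5.50; Q2=16.50, Q3=11.00; dissipated=6.659
Total dissipated: 21.957 μJ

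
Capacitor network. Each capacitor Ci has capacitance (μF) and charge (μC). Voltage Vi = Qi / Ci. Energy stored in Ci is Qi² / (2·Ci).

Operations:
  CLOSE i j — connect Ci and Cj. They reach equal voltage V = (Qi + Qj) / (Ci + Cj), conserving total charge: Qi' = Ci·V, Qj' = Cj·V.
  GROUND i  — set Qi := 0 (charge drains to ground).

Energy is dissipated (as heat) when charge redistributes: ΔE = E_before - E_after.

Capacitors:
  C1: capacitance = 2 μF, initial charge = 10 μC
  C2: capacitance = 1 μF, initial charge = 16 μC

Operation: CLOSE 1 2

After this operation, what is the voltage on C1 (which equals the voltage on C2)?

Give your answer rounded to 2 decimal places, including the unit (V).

Initial: C1(2μF, Q=10μC, V=5.00V), C2(1μF, Q=16μC, V=16.00V)
Op 1: CLOSE 1-2: Q_total=26.00, C_total=3.00, V=8.67; Q1=17.33, Q2=8.67; dissipated=40.333

Answer: 8.67 V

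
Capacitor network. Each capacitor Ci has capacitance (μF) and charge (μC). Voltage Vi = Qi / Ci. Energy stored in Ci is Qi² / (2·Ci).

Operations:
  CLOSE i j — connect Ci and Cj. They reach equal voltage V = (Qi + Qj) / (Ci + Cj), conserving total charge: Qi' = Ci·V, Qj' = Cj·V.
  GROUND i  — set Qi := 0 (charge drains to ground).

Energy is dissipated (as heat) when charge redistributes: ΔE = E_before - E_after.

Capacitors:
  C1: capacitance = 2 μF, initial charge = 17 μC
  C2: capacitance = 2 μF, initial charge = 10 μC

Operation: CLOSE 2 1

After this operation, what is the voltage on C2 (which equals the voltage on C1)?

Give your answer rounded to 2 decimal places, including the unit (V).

Answer: 6.75 V

Derivation:
Initial: C1(2μF, Q=17μC, V=8.50V), C2(2μF, Q=10μC, V=5.00V)
Op 1: CLOSE 2-1: Q_total=27.00, C_total=4.00, V=6.75; Q2=13.50, Q1=13.50; dissipated=6.125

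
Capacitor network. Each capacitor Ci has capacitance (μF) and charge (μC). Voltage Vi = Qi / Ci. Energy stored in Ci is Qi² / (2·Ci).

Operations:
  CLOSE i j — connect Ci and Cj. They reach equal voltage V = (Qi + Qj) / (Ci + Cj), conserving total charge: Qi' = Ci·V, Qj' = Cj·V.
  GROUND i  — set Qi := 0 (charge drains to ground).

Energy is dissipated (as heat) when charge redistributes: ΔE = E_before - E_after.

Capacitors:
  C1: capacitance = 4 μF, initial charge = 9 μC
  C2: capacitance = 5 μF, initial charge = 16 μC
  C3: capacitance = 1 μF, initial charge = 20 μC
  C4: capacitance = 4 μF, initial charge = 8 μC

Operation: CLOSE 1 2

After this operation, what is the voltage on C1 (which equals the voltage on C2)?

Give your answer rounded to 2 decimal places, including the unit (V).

Initial: C1(4μF, Q=9μC, V=2.25V), C2(5μF, Q=16μC, V=3.20V), C3(1μF, Q=20μC, V=20.00V), C4(4μF, Q=8μC, V=2.00V)
Op 1: CLOSE 1-2: Q_total=25.00, C_total=9.00, V=2.78; Q1=11.11, Q2=13.89; dissipated=1.003

Answer: 2.78 V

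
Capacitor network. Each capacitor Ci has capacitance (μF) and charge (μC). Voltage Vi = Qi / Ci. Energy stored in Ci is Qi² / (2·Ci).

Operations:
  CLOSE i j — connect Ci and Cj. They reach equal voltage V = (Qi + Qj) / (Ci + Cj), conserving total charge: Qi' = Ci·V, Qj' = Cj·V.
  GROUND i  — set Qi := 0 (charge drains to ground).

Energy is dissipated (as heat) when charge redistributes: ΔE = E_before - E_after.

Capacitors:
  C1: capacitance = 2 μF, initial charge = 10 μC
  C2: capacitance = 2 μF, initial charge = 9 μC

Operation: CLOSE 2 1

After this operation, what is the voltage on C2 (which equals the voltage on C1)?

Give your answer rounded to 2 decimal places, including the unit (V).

Answer: 4.75 V

Derivation:
Initial: C1(2μF, Q=10μC, V=5.00V), C2(2μF, Q=9μC, V=4.50V)
Op 1: CLOSE 2-1: Q_total=19.00, C_total=4.00, V=4.75; Q2=9.50, Q1=9.50; dissipated=0.125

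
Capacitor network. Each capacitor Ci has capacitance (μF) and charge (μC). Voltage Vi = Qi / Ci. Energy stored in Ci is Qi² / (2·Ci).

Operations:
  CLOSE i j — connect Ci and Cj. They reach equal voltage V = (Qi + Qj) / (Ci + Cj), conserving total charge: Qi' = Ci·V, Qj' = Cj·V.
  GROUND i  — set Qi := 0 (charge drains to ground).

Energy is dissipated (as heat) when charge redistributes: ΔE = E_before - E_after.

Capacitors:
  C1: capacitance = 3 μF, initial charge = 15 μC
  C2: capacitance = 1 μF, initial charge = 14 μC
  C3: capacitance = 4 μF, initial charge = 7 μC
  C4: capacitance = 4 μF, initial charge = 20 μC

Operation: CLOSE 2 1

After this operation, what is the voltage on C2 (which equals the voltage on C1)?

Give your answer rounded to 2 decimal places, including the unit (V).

Answer: 7.25 V

Derivation:
Initial: C1(3μF, Q=15μC, V=5.00V), C2(1μF, Q=14μC, V=14.00V), C3(4μF, Q=7μC, V=1.75V), C4(4μF, Q=20μC, V=5.00V)
Op 1: CLOSE 2-1: Q_total=29.00, C_total=4.00, V=7.25; Q2=7.25, Q1=21.75; dissipated=30.375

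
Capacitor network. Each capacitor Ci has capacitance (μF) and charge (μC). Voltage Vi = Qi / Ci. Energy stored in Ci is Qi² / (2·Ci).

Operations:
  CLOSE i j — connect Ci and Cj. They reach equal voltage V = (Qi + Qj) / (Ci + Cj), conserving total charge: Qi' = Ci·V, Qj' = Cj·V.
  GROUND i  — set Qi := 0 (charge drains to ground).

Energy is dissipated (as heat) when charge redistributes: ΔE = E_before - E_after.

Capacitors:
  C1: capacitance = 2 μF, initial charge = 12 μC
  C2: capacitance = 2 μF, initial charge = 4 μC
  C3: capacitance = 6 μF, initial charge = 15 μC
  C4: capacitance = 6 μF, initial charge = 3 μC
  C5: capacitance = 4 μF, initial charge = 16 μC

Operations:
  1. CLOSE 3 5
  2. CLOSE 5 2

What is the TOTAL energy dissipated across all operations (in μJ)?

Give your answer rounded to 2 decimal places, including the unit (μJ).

Answer: 3.51 μJ

Derivation:
Initial: C1(2μF, Q=12μC, V=6.00V), C2(2μF, Q=4μC, V=2.00V), C3(6μF, Q=15μC, V=2.50V), C4(6μF, Q=3μC, V=0.50V), C5(4μF, Q=16μC, V=4.00V)
Op 1: CLOSE 3-5: Q_total=31.00, C_total=10.00, V=3.10; Q3=18.60, Q5=12.40; dissipated=2.700
Op 2: CLOSE 5-2: Q_total=16.40, C_total=6.00, V=2.73; Q5=10.93, Q2=5.47; dissipated=0.807
Total dissipated: 3.507 μJ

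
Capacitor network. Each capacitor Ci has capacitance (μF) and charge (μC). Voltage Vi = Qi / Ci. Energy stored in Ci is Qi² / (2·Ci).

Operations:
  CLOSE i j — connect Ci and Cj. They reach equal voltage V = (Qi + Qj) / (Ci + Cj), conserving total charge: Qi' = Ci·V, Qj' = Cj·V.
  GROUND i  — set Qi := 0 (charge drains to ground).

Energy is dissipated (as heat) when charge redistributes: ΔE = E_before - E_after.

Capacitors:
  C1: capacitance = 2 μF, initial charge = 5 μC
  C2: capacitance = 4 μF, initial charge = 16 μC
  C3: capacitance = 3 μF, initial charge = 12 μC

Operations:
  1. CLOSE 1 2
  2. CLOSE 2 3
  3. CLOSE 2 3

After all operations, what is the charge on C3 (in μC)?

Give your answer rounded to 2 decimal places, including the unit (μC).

Initial: C1(2μF, Q=5μC, V=2.50V), C2(4μF, Q=16μC, V=4.00V), C3(3μF, Q=12μC, V=4.00V)
Op 1: CLOSE 1-2: Q_total=21.00, C_total=6.00, V=3.50; Q1=7.00, Q2=14.00; dissipated=1.500
Op 2: CLOSE 2-3: Q_total=26.00, C_total=7.00, V=3.71; Q2=14.86, Q3=11.14; dissipated=0.214
Op 3: CLOSE 2-3: Q_total=26.00, C_total=7.00, V=3.71; Q2=14.86, Q3=11.14; dissipated=0.000
Final charges: Q1=7.00, Q2=14.86, Q3=11.14

Answer: 11.14 μC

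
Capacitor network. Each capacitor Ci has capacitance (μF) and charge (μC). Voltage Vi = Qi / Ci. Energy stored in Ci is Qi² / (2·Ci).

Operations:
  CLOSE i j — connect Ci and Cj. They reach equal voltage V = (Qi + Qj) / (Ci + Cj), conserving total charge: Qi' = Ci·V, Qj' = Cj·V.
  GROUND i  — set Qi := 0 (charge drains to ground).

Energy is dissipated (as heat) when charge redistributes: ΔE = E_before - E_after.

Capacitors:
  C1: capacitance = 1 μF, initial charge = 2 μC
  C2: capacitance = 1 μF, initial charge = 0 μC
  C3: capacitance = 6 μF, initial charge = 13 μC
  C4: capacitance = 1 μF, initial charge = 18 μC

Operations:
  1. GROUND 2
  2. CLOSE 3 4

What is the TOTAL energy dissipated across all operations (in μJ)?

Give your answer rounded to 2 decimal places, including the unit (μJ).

Initial: C1(1μF, Q=2μC, V=2.00V), C2(1μF, Q=0μC, V=0.00V), C3(6μF, Q=13μC, V=2.17V), C4(1μF, Q=18μC, V=18.00V)
Op 1: GROUND 2: Q2=0; energy lost=0.000
Op 2: CLOSE 3-4: Q_total=31.00, C_total=7.00, V=4.43; Q3=26.57, Q4=4.43; dissipated=107.440
Total dissipated: 107.440 μJ

Answer: 107.44 μJ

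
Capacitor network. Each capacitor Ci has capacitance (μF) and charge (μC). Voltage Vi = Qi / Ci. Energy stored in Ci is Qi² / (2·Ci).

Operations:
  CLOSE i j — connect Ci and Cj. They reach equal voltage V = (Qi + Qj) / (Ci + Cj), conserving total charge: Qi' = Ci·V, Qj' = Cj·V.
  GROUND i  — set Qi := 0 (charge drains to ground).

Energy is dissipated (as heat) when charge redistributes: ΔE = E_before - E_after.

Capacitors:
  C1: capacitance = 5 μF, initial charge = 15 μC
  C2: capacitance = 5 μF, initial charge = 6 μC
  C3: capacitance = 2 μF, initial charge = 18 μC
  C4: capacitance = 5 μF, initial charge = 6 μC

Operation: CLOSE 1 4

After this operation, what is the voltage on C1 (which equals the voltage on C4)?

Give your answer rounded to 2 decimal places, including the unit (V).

Answer: 2.10 V

Derivation:
Initial: C1(5μF, Q=15μC, V=3.00V), C2(5μF, Q=6μC, V=1.20V), C3(2μF, Q=18μC, V=9.00V), C4(5μF, Q=6μC, V=1.20V)
Op 1: CLOSE 1-4: Q_total=21.00, C_total=10.00, V=2.10; Q1=10.50, Q4=10.50; dissipated=4.050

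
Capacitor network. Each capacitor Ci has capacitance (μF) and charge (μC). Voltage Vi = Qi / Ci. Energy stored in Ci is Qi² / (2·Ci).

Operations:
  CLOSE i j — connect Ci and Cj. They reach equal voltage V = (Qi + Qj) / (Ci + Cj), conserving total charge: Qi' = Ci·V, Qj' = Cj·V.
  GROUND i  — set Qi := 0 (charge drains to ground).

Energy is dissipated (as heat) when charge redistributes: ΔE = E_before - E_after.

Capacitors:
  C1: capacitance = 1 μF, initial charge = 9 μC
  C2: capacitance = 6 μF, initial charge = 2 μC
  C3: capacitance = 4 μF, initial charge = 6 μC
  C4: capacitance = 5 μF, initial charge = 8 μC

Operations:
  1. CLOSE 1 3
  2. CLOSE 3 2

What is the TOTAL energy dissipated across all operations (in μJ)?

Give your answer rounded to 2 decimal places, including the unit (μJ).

Answer: 31.03 μJ

Derivation:
Initial: C1(1μF, Q=9μC, V=9.00V), C2(6μF, Q=2μC, V=0.33V), C3(4μF, Q=6μC, V=1.50V), C4(5μF, Q=8μC, V=1.60V)
Op 1: CLOSE 1-3: Q_total=15.00, C_total=5.00, V=3.00; Q1=3.00, Q3=12.00; dissipated=22.500
Op 2: CLOSE 3-2: Q_total=14.00, C_total=10.00, V=1.40; Q3=5.60, Q2=8.40; dissipated=8.533
Total dissipated: 31.033 μJ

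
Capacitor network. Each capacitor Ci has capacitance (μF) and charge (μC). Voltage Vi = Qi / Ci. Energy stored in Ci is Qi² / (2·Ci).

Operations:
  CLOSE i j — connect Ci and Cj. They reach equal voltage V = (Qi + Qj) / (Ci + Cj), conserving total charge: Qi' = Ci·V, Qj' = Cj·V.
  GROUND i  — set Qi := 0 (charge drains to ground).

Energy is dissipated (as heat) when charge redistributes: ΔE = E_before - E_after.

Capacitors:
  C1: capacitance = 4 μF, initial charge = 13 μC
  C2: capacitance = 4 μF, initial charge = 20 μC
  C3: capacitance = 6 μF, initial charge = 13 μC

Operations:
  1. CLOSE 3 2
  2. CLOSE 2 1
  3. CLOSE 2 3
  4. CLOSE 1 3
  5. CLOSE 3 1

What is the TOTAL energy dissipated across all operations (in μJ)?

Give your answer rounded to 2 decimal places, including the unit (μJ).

Initial: C1(4μF, Q=13μC, V=3.25V), C2(4μF, Q=20μC, V=5.00V), C3(6μF, Q=13μC, V=2.17V)
Op 1: CLOSE 3-2: Q_total=33.00, C_total=10.00, V=3.30; Q3=19.80, Q2=13.20; dissipated=9.633
Op 2: CLOSE 2-1: Q_total=26.20, C_total=8.00, V=3.27; Q2=13.10, Q1=13.10; dissipated=0.003
Op 3: CLOSE 2-3: Q_total=32.90, C_total=10.00, V=3.29; Q2=13.16, Q3=19.74; dissipated=0.001
Op 4: CLOSE 1-3: Q_total=32.84, C_total=10.00, V=3.28; Q1=13.14, Q3=19.70; dissipated=0.000
Op 5: CLOSE 3-1: Q_total=32.84, C_total=10.00, V=3.28; Q3=19.70, Q1=13.14; dissipated=0.000
Total dissipated: 9.637 μJ

Answer: 9.64 μJ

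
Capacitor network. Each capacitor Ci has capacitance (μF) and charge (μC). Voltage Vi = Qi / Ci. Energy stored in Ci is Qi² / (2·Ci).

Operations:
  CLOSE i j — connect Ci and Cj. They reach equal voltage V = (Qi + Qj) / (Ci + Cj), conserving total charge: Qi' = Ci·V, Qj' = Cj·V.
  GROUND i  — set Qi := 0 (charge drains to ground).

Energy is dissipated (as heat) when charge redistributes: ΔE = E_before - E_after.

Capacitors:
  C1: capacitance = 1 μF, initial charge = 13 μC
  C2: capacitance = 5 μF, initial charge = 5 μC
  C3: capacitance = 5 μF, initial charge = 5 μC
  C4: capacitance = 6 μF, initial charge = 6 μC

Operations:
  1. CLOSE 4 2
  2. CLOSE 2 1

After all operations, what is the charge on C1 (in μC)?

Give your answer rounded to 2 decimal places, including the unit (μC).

Answer: 3.00 μC

Derivation:
Initial: C1(1μF, Q=13μC, V=13.00V), C2(5μF, Q=5μC, V=1.00V), C3(5μF, Q=5μC, V=1.00V), C4(6μF, Q=6μC, V=1.00V)
Op 1: CLOSE 4-2: Q_total=11.00, C_total=11.00, V=1.00; Q4=6.00, Q2=5.00; dissipated=0.000
Op 2: CLOSE 2-1: Q_total=18.00, C_total=6.00, V=3.00; Q2=15.00, Q1=3.00; dissipated=60.000
Final charges: Q1=3.00, Q2=15.00, Q3=5.00, Q4=6.00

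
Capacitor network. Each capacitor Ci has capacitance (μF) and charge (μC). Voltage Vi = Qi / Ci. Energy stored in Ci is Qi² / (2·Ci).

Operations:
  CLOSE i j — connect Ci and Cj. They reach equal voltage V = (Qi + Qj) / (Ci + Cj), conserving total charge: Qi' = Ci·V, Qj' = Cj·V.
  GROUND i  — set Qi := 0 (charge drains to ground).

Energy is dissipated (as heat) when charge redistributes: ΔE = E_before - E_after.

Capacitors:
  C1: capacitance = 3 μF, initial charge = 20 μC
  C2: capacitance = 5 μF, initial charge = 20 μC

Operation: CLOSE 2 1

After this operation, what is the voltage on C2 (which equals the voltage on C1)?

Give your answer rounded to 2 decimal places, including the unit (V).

Answer: 5.00 V

Derivation:
Initial: C1(3μF, Q=20μC, V=6.67V), C2(5μF, Q=20μC, V=4.00V)
Op 1: CLOSE 2-1: Q_total=40.00, C_total=8.00, V=5.00; Q2=25.00, Q1=15.00; dissipated=6.667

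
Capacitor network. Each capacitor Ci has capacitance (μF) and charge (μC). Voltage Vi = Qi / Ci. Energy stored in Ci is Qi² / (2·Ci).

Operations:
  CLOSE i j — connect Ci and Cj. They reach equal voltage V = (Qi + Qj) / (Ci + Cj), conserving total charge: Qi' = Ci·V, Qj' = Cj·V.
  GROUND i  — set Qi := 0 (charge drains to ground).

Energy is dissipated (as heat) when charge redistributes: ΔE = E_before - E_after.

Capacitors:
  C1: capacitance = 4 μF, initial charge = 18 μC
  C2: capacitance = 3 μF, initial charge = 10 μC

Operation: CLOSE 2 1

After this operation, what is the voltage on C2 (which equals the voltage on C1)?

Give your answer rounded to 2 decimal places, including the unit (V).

Initial: C1(4μF, Q=18μC, V=4.50V), C2(3μF, Q=10μC, V=3.33V)
Op 1: CLOSE 2-1: Q_total=28.00, C_total=7.00, V=4.00; Q2=12.00, Q1=16.00; dissipated=1.167

Answer: 4.00 V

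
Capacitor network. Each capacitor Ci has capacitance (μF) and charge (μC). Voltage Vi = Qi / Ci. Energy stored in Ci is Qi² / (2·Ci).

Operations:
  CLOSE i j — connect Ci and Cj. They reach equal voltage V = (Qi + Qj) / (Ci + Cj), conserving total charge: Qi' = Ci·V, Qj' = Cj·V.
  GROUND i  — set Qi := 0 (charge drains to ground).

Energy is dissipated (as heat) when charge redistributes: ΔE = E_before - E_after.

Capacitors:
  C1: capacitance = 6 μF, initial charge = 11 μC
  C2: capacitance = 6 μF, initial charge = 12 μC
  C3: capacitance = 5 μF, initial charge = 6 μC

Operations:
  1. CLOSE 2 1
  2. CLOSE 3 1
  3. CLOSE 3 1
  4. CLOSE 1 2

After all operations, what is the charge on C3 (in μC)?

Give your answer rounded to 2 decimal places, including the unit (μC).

Initial: C1(6μF, Q=11μC, V=1.83V), C2(6μF, Q=12μC, V=2.00V), C3(5μF, Q=6μC, V=1.20V)
Op 1: CLOSE 2-1: Q_total=23.00, C_total=12.00, V=1.92; Q2=11.50, Q1=11.50; dissipated=0.042
Op 2: CLOSE 3-1: Q_total=17.50, C_total=11.00, V=1.59; Q3=7.95, Q1=9.55; dissipated=0.700
Op 3: CLOSE 3-1: Q_total=17.50, C_total=11.00, V=1.59; Q3=7.95, Q1=9.55; dissipated=0.000
Op 4: CLOSE 1-2: Q_total=21.05, C_total=12.00, V=1.75; Q1=10.52, Q2=10.52; dissipated=0.159
Final charges: Q1=10.52, Q2=10.52, Q3=7.95

Answer: 7.95 μC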